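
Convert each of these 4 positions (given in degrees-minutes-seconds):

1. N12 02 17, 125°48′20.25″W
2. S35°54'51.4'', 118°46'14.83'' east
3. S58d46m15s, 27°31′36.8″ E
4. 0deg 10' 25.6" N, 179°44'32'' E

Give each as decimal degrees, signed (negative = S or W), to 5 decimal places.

Point 1:
  φ: 2′ + 17″ = 2.28333′; 12 + 2.28333/60 = 12.038056
  N → positive
  Lon: 48′ + 20.25″ = 48.33750′; 125 + 48.33750/60 = 125.805625
  W → negative
Point 2:
  φ: 35° + 54/60 + 51.4/3600 = 35 + 0.900000 + 0.014278 = 35.914278
  hemisphere S, so the sign is −
  Longitude: 118 + 46/60 + 14.83/3600 = 118.770786
  E → positive
Point 3:
  φ: 46′ + 15″ = 46.25000′; 58 + 46.25000/60 = 58.770833
  hemisphere S, so the sign is −
  Longitude: 27 + 31/60 + 36.8/3600 = 27.526889
  E ⇒ keep positive
Point 4:
  Lat: 0° + 10/60 + 25.6/3600 = 0 + 0.166667 + 0.007111 = 0.173778
  N ⇒ keep positive
  Longitude: 179° + 44/60 + 32/3600 = 179 + 0.733333 + 0.008889 = 179.742222
  E ⇒ keep positive

1. 12.03806, -125.80563
2. -35.91428, 118.77079
3. -58.77083, 27.52689
4. 0.17378, 179.74222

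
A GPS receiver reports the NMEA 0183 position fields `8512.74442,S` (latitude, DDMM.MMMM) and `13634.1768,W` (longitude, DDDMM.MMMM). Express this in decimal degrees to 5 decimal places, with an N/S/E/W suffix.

85.21241° S, 136.56961° W

φ: degrees = first 2 digits = 85, minutes = 12.74442; 85 + 12.74442/60 = 85.212407
λ: degrees = first 3 digits = 136, minutes = 34.1768; 136 + 34.1768/60 = 136.569613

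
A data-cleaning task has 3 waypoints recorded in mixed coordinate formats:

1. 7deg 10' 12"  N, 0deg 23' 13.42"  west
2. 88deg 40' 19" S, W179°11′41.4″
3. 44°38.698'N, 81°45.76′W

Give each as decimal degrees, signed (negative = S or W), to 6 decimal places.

1. 7.170000, -0.387061
2. -88.671944, -179.194833
3. 44.644967, -81.762667

Point 1:
  Latitude: 7 + 10/60 + 12/3600 = 7.1700000
  N ⇒ keep positive
  Longitude: 23′ + 13.42″ = 23.22367′; 0 + 23.22367/60 = 0.3870611
  W → negative
Point 2:
  φ: 88 + 40/60 + 19/3600 = 88.6719444
  S → negative
  λ: 179 + 11/60 + 41.4/3600 = 179.1948333
  W → negative
Point 3:
  φ: 38.698′ = 0.644967°; total 44.6449667
  N → positive
  Longitude: 81 + 45.76/60 = 81.7626667
  W → negative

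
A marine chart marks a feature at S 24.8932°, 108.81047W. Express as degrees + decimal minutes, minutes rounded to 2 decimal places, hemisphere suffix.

φ: 24° + 0.893200 × 60 = 24° 53.5920′
Lon: 108° + 0.810470 × 60 = 108° 48.6282′

24° 53.59′ S, 108° 48.63′ W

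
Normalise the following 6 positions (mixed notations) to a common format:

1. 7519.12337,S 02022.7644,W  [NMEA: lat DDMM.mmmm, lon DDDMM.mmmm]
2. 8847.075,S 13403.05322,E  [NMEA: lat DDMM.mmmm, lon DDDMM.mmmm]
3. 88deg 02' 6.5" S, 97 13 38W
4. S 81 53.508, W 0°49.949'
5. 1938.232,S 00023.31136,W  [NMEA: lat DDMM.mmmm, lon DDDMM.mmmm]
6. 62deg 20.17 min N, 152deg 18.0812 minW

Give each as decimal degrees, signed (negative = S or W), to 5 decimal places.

1. -75.31872, -20.37941
2. -88.78458, 134.05089
3. -88.03514, -97.22722
4. -81.89180, -0.83248
5. -19.63720, -0.38852
6. 62.33617, -152.30135

Point 1:
  Lat: degrees = first 2 digits = 75, minutes = 19.12337; 75 + 19.12337/60 = 75.318723
  S → negative
  Longitude: degrees = first 3 digits = 20, minutes = 22.7644; 20 + 22.7644/60 = 20.379407
  W → negative
Point 2:
  φ: split at 2 digits → 88° and 47.075′; 88 + 47.075/60 = 88.784583
  hemisphere S, so the sign is −
  Longitude: degrees = first 3 digits = 134, minutes = 3.05322; 134 + 3.05322/60 = 134.050887
  E ⇒ keep positive
Point 3:
  φ: 2′ + 6.5″ = 2.10833′; 88 + 2.10833/60 = 88.035139
  S → negative
  Longitude: 97 + 13/60 + 38/3600 = 97.227222
  hemisphere W, so the sign is −
Point 4:
  Latitude: 53.508′ = 0.891800°; total 81.891800
  S → negative
  λ: 0 + 49.949/60 = 0.832483
  W → negative
Point 5:
  Latitude: degrees = first 2 digits = 19, minutes = 38.232; 19 + 38.232/60 = 19.637200
  S ⇒ negate
  Lon: split at 3 digits → 000° and 23.31136′; 0 + 23.31136/60 = 0.388523
  W → negative
Point 6:
  Lat: 62 + 20.17/60 = 62.336167
  N → positive
  Lon: 18.0812′ = 0.301353°; total 152.301353
  W ⇒ negate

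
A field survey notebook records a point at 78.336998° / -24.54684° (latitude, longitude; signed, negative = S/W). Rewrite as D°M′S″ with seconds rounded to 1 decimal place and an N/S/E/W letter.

78°20′13.2″ N, 24°32′48.6″ W

Lat: 0.336998° → 20.21988′; 0.21988 × 60 = 13.193″
Longitude is negative → W; |value| = 24.546840
Longitude: 0.546840° → 32.81040′; 0.81040 × 60 = 48.624″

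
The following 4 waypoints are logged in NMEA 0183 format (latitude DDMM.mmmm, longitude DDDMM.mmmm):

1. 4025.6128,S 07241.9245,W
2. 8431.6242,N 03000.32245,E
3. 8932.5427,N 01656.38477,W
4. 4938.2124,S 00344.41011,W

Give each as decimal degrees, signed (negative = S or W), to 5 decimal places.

1. -40.42688, -72.69874
2. 84.52707, 30.00537
3. 89.54238, -16.93975
4. -49.63687, -3.74017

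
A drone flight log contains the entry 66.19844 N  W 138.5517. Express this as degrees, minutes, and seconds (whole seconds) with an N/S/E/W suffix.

66°11′54″ N, 138°33′6″ W

φ: 0.198440° → 11.90640′; 0.90640 × 60 = 54.38″
Longitude: 0.551700° → 33.10200′; 0.10200 × 60 = 6.12″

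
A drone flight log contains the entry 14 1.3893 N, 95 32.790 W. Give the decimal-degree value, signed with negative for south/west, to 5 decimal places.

Lat: 14 + 1.3893/60 = 14.023155
N ⇒ keep positive
Longitude: 32.79′ = 0.546500°; total 95.546500
W → negative

14.02316, -95.54650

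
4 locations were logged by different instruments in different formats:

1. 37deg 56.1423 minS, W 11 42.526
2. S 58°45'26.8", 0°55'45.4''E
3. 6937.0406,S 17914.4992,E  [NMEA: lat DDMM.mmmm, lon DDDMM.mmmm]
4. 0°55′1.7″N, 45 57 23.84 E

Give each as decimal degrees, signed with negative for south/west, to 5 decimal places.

1. -37.93571, -11.70877
2. -58.75744, 0.92928
3. -69.61734, 179.24165
4. 0.91714, 45.95662

Point 1:
  φ: 56.1423′ = 0.935705°; total 37.935705
  S → negative
  Longitude: 42.526′ = 0.708767°; total 11.708767
  W ⇒ negate
Point 2:
  Lat: 58° + 45/60 + 26.8/3600 = 58 + 0.750000 + 0.007444 = 58.757444
  S ⇒ negate
  Longitude: 0° + 55/60 + 45.4/3600 = 0 + 0.916667 + 0.012611 = 0.929278
  E → positive
Point 3:
  Lat: split at 2 digits → 69° and 37.0406′; 69 + 37.0406/60 = 69.617343
  S → negative
  Lon: degrees = first 3 digits = 179, minutes = 14.4992; 179 + 14.4992/60 = 179.241653
  E ⇒ keep positive
Point 4:
  φ: 0 + 55/60 + 1.7/3600 = 0.917139
  N → positive
  Longitude: 45° + 57/60 + 23.84/3600 = 45 + 0.950000 + 0.006622 = 45.956622
  E → positive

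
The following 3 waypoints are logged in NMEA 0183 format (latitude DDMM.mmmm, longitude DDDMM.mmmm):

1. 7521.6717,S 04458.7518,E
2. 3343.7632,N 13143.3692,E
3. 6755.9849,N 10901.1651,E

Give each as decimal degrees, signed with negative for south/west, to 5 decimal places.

1. -75.36120, 44.97920
2. 33.72939, 131.72282
3. 67.93308, 109.01942

Point 1:
  Lat: degrees = first 2 digits = 75, minutes = 21.6717; 75 + 21.6717/60 = 75.361195
  hemisphere S, so the sign is −
  Lon: split at 3 digits → 044° and 58.7518′; 44 + 58.7518/60 = 44.979197
  E → positive
Point 2:
  Lat: degrees = first 2 digits = 33, minutes = 43.7632; 33 + 43.7632/60 = 33.729387
  N ⇒ keep positive
  Lon: split at 3 digits → 131° and 43.3692′; 131 + 43.3692/60 = 131.722820
  E → positive
Point 3:
  φ: split at 2 digits → 67° and 55.9849′; 67 + 55.9849/60 = 67.933082
  N → positive
  Longitude: degrees = first 3 digits = 109, minutes = 1.1651; 109 + 1.1651/60 = 109.019418
  E ⇒ keep positive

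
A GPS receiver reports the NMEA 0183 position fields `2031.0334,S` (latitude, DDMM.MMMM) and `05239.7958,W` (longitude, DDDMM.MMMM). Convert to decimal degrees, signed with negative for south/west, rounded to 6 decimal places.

-20.517223, -52.663263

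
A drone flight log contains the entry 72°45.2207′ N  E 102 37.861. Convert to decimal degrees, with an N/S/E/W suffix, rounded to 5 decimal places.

Lat: 45.2207′ = 0.753678°; total 72.753678
λ: 37.861′ = 0.631017°; total 102.631017

72.75368° N, 102.63102° E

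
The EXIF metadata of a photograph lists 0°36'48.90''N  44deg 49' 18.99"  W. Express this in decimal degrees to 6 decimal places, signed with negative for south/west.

0.613583, -44.821942

φ: 0° + 36/60 + 48.9/3600 = 0 + 0.600000 + 0.013583 = 0.6135833
N → positive
λ: 44° + 49/60 + 18.99/3600 = 44 + 0.816667 + 0.005275 = 44.8219417
hemisphere W, so the sign is −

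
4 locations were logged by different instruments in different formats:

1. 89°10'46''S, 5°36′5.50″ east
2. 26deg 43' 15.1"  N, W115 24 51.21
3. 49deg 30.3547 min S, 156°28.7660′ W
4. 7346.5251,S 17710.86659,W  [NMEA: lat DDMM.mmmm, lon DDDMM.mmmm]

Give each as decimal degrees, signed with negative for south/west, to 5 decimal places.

Point 1:
  Lat: 89 + 10/60 + 46/3600 = 89.179444
  hemisphere S, so the sign is −
  λ: 5 + 36/60 + 5.5/3600 = 5.601528
  E → positive
Point 2:
  Lat: 26° + 43/60 + 15.1/3600 = 26 + 0.716667 + 0.004194 = 26.720861
  N ⇒ keep positive
  Longitude: 115 + 24/60 + 51.21/3600 = 115.414225
  W ⇒ negate
Point 3:
  φ: 49 + 30.3547/60 = 49.505912
  hemisphere S, so the sign is −
  Lon: 156 + 28.766/60 = 156.479433
  W ⇒ negate
Point 4:
  φ: degrees = first 2 digits = 73, minutes = 46.5251; 73 + 46.5251/60 = 73.775418
  S ⇒ negate
  Longitude: split at 3 digits → 177° and 10.86659′; 177 + 10.86659/60 = 177.181110
  W → negative

1. -89.17944, 5.60153
2. 26.72086, -115.41423
3. -49.50591, -156.47943
4. -73.77542, -177.18111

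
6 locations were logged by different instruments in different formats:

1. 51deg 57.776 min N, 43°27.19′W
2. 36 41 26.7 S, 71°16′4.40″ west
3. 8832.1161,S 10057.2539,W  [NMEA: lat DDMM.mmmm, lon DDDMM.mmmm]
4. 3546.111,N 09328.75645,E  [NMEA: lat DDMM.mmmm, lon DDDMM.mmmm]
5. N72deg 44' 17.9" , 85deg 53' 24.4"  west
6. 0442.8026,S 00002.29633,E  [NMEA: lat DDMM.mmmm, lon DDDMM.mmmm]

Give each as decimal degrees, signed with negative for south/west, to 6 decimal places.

Point 1:
  φ: 51 + 57.776/60 = 51.9629333
  N ⇒ keep positive
  λ: 27.19′ = 0.453167°; total 43.4531667
  W ⇒ negate
Point 2:
  Lat: 36° + 41/60 + 26.7/3600 = 36 + 0.683333 + 0.007417 = 36.6907500
  S ⇒ negate
  Longitude: 16′ + 4.4″ = 16.07333′; 71 + 16.07333/60 = 71.2678889
  W → negative
Point 3:
  Latitude: split at 2 digits → 88° and 32.1161′; 88 + 32.1161/60 = 88.5352683
  S ⇒ negate
  Longitude: degrees = first 3 digits = 100, minutes = 57.2539; 100 + 57.2539/60 = 100.9542317
  W → negative
Point 4:
  φ: degrees = first 2 digits = 35, minutes = 46.111; 35 + 46.111/60 = 35.7685167
  N ⇒ keep positive
  Longitude: degrees = first 3 digits = 93, minutes = 28.75645; 93 + 28.75645/60 = 93.4792742
  E → positive
Point 5:
  Lat: 72 + 44/60 + 17.9/3600 = 72.7383056
  N → positive
  Longitude: 85 + 53/60 + 24.4/3600 = 85.8901111
  hemisphere W, so the sign is −
Point 6:
  φ: degrees = first 2 digits = 4, minutes = 42.8026; 4 + 42.8026/60 = 4.7133767
  S ⇒ negate
  Longitude: degrees = first 3 digits = 0, minutes = 2.29633; 0 + 2.29633/60 = 0.0382722
  E ⇒ keep positive

1. 51.962933, -43.453167
2. -36.690750, -71.267889
3. -88.535268, -100.954232
4. 35.768517, 93.479274
5. 72.738306, -85.890111
6. -4.713377, 0.038272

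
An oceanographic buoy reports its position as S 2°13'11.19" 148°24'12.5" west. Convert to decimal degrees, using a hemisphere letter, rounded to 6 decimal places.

2.219775° S, 148.403472° W

Lat: 13′ + 11.19″ = 13.18650′; 2 + 13.18650/60 = 2.2197750
Longitude: 24′ + 12.5″ = 24.20833′; 148 + 24.20833/60 = 148.4034722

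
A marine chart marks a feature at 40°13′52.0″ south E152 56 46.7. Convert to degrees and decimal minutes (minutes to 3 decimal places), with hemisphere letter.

40° 13.867′ S, 152° 56.778′ E

Latitude: 13 + 52/60 = 13.86667′
λ: 56 + 46.7/60 = 56.77833′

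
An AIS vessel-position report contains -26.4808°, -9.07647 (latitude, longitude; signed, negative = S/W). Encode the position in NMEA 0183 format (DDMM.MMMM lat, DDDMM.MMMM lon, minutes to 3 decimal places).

2628.848,S / 00904.588,W

Latitude is negative → S; |value| = 26.480800
Latitude: fractional part 0.480800 → 28.84800 minutes
Longitude is negative → W; |value| = 9.076470
Longitude: 9° + 0.076470 × 60 = 9° 4.58820′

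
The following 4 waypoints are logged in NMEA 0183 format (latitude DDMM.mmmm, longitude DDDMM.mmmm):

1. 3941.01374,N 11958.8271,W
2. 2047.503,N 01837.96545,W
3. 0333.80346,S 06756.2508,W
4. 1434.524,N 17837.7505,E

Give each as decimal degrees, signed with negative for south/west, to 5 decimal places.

Point 1:
  φ: degrees = first 2 digits = 39, minutes = 41.01374; 39 + 41.01374/60 = 39.683562
  N → positive
  λ: degrees = first 3 digits = 119, minutes = 58.8271; 119 + 58.8271/60 = 119.980452
  hemisphere W, so the sign is −
Point 2:
  Latitude: split at 2 digits → 20° and 47.503′; 20 + 47.503/60 = 20.791717
  N ⇒ keep positive
  Longitude: split at 3 digits → 018° and 37.96545′; 18 + 37.96545/60 = 18.632758
  W ⇒ negate
Point 3:
  φ: degrees = first 2 digits = 3, minutes = 33.80346; 3 + 33.80346/60 = 3.563391
  S → negative
  λ: degrees = first 3 digits = 67, minutes = 56.2508; 67 + 56.2508/60 = 67.937513
  W → negative
Point 4:
  Lat: degrees = first 2 digits = 14, minutes = 34.524; 14 + 34.524/60 = 14.575400
  N ⇒ keep positive
  Longitude: degrees = first 3 digits = 178, minutes = 37.7505; 178 + 37.7505/60 = 178.629175
  E → positive

1. 39.68356, -119.98045
2. 20.79172, -18.63276
3. -3.56339, -67.93751
4. 14.57540, 178.62918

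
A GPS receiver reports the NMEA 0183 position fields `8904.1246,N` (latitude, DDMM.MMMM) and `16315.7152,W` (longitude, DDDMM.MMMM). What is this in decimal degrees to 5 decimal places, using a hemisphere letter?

Latitude: split at 2 digits → 89° and 4.1246′; 89 + 4.1246/60 = 89.068743
λ: split at 3 digits → 163° and 15.7152′; 163 + 15.7152/60 = 163.261920

89.06874° N, 163.26192° W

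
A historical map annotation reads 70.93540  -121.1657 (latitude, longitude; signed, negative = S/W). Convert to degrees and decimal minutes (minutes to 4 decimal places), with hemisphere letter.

70° 56.1240′ N, 121° 9.9420′ W

φ: 70° + 0.935400 × 60 = 70° 56.124000′
Longitude is negative → W; |value| = 121.165700
λ: minutes = (121.165700 − 121) × 60 = 9.942000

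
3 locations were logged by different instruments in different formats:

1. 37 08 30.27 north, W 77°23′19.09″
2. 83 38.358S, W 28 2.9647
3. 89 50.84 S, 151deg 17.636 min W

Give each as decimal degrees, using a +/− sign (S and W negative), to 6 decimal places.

1. 37.141742, -77.388636
2. -83.639300, -28.049412
3. -89.847333, -151.293933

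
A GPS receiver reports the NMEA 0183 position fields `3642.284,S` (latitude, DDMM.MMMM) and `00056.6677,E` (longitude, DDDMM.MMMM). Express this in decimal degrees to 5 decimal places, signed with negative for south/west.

-36.70473, 0.94446

Lat: split at 2 digits → 36° and 42.284′; 36 + 42.284/60 = 36.704733
S ⇒ negate
Longitude: degrees = first 3 digits = 0, minutes = 56.6677; 0 + 56.6677/60 = 0.944462
E ⇒ keep positive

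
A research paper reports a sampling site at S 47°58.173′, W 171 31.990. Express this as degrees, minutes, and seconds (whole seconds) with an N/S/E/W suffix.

47°58′10″ S, 171°31′59″ W

Latitude: fractional minutes 0.17300 × 60 = 10.38″
Longitude: fractional minutes 0.99000 × 60 = 59.40″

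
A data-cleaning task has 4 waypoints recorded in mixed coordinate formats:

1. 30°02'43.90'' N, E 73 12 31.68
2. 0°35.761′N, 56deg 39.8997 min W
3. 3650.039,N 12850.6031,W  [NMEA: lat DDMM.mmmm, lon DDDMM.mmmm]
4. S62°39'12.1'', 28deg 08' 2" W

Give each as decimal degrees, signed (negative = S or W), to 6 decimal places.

Point 1:
  Latitude: 2′ + 43.9″ = 2.73167′; 30 + 2.73167/60 = 30.0455278
  N ⇒ keep positive
  Lon: 73 + 12/60 + 31.68/3600 = 73.2088000
  E ⇒ keep positive
Point 2:
  Lat: 35.761′ = 0.596017°; total 0.5960167
  N → positive
  Lon: 39.8997′ = 0.664995°; total 56.6649950
  hemisphere W, so the sign is −
Point 3:
  Lat: split at 2 digits → 36° and 50.039′; 36 + 50.039/60 = 36.8339833
  N ⇒ keep positive
  Lon: degrees = first 3 digits = 128, minutes = 50.6031; 128 + 50.6031/60 = 128.8433850
  W → negative
Point 4:
  φ: 39′ + 12.1″ = 39.20167′; 62 + 39.20167/60 = 62.6533611
  S ⇒ negate
  λ: 8′ + 2″ = 8.03333′; 28 + 8.03333/60 = 28.1338889
  W ⇒ negate

1. 30.045528, 73.208800
2. 0.596017, -56.664995
3. 36.833983, -128.843385
4. -62.653361, -28.133889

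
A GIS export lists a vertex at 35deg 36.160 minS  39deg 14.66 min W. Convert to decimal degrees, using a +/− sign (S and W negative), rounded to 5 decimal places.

-35.60267, -39.24433

φ: 35 + 36.16/60 = 35.602667
hemisphere S, so the sign is −
Longitude: 14.66′ = 0.244333°; total 39.244333
W ⇒ negate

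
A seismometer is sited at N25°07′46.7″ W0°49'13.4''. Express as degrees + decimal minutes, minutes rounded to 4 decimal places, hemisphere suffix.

25° 7.7783′ N, 0° 49.2233′ W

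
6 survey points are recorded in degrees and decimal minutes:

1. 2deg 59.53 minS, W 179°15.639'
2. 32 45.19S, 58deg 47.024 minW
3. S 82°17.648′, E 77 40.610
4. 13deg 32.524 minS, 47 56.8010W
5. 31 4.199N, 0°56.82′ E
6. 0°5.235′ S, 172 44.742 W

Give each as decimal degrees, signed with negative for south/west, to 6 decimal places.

1. -2.992167, -179.260650
2. -32.753167, -58.783733
3. -82.294133, 77.676833
4. -13.542067, -47.946683
5. 31.069983, 0.947000
6. -0.087250, -172.745700

Point 1:
  φ: 59.53′ = 0.992167°; total 2.9921667
  S → negative
  λ: 15.639′ = 0.260650°; total 179.2606500
  hemisphere W, so the sign is −
Point 2:
  Latitude: 45.19′ = 0.753167°; total 32.7531667
  S ⇒ negate
  Longitude: 58 + 47.024/60 = 58.7837333
  W → negative
Point 3:
  Latitude: 17.648′ = 0.294133°; total 82.2941333
  S ⇒ negate
  Longitude: 40.61′ = 0.676833°; total 77.6768333
  E ⇒ keep positive
Point 4:
  Latitude: 32.524′ = 0.542067°; total 13.5420667
  S ⇒ negate
  λ: 47 + 56.801/60 = 47.9466833
  W ⇒ negate
Point 5:
  φ: 4.199′ = 0.069983°; total 31.0699833
  N ⇒ keep positive
  Longitude: 0 + 56.82/60 = 0.9470000
  E → positive
Point 6:
  φ: 5.235′ = 0.087250°; total 0.0872500
  hemisphere S, so the sign is −
  Longitude: 44.742′ = 0.745700°; total 172.7457000
  W → negative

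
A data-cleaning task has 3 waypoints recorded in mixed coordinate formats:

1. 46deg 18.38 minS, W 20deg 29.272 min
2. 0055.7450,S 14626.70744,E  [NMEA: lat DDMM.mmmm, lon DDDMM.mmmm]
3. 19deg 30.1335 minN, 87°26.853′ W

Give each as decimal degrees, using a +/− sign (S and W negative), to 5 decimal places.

Point 1:
  Lat: 18.38′ = 0.306333°; total 46.306333
  hemisphere S, so the sign is −
  Longitude: 29.272′ = 0.487867°; total 20.487867
  hemisphere W, so the sign is −
Point 2:
  Latitude: split at 2 digits → 00° and 55.745′; 0 + 55.745/60 = 0.929083
  hemisphere S, so the sign is −
  Longitude: split at 3 digits → 146° and 26.70744′; 146 + 26.70744/60 = 146.445124
  E ⇒ keep positive
Point 3:
  Lat: 30.1335′ = 0.502225°; total 19.502225
  N ⇒ keep positive
  Lon: 26.853′ = 0.447550°; total 87.447550
  W → negative

1. -46.30633, -20.48787
2. -0.92908, 146.44512
3. 19.50223, -87.44755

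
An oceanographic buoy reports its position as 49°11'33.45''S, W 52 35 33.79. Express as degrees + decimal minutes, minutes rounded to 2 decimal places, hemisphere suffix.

φ: seconds/60 = 0.55750; minutes = 11 + 0.55750 = 11.5575
λ: seconds/60 = 0.56317; minutes = 35 + 0.56317 = 35.5632

49° 11.56′ S, 52° 35.56′ W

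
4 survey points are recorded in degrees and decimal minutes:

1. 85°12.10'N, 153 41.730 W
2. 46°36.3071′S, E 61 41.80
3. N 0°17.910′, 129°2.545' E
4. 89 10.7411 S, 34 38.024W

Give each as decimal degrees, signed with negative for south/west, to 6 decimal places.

1. 85.201667, -153.695500
2. -46.605118, 61.696667
3. 0.298500, 129.042417
4. -89.179018, -34.633733

Point 1:
  Lat: 85 + 12.1/60 = 85.2016667
  N ⇒ keep positive
  λ: 153 + 41.73/60 = 153.6955000
  W → negative
Point 2:
  φ: 46 + 36.3071/60 = 46.6051183
  S ⇒ negate
  Longitude: 41.8′ = 0.696667°; total 61.6966667
  E ⇒ keep positive
Point 3:
  Latitude: 17.91′ = 0.298500°; total 0.2985000
  N ⇒ keep positive
  λ: 129 + 2.545/60 = 129.0424167
  E → positive
Point 4:
  Lat: 89 + 10.7411/60 = 89.1790183
  S ⇒ negate
  Longitude: 34 + 38.024/60 = 34.6337333
  W → negative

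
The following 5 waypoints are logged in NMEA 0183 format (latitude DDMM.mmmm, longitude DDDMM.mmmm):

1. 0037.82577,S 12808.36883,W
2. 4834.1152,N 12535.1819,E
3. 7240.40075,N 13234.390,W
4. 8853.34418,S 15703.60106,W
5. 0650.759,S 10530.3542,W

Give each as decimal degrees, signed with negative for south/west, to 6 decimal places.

Point 1:
  Lat: degrees = first 2 digits = 0, minutes = 37.82577; 0 + 37.82577/60 = 0.6304295
  S → negative
  λ: split at 3 digits → 128° and 8.36883′; 128 + 8.36883/60 = 128.1394805
  W → negative
Point 2:
  Lat: split at 2 digits → 48° and 34.1152′; 48 + 34.1152/60 = 48.5685867
  N → positive
  Longitude: split at 3 digits → 125° and 35.1819′; 125 + 35.1819/60 = 125.5863650
  E → positive
Point 3:
  Lat: split at 2 digits → 72° and 40.40075′; 72 + 40.40075/60 = 72.6733458
  N ⇒ keep positive
  Longitude: degrees = first 3 digits = 132, minutes = 34.39; 132 + 34.39/60 = 132.5731667
  W → negative
Point 4:
  Lat: split at 2 digits → 88° and 53.34418′; 88 + 53.34418/60 = 88.8890697
  S → negative
  λ: split at 3 digits → 157° and 3.60106′; 157 + 3.60106/60 = 157.0600177
  W ⇒ negate
Point 5:
  φ: split at 2 digits → 06° and 50.759′; 6 + 50.759/60 = 6.8459833
  S → negative
  λ: split at 3 digits → 105° and 30.3542′; 105 + 30.3542/60 = 105.5059033
  W ⇒ negate

1. -0.630430, -128.139481
2. 48.568587, 125.586365
3. 72.673346, -132.573167
4. -88.889070, -157.060018
5. -6.845983, -105.505903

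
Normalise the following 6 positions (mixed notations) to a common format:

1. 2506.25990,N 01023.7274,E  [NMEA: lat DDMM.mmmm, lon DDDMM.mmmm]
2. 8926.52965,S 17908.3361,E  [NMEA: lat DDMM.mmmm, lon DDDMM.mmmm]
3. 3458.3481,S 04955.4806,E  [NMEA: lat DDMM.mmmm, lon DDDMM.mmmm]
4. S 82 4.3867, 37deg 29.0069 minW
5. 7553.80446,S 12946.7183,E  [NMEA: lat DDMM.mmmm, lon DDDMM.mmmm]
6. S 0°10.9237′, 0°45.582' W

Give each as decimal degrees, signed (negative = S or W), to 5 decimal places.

1. 25.10433, 10.39546
2. -89.44216, 179.13894
3. -34.97247, 49.92468
4. -82.07311, -37.48345
5. -75.89674, 129.77864
6. -0.18206, -0.75970

Point 1:
  Lat: split at 2 digits → 25° and 6.2599′; 25 + 6.2599/60 = 25.104332
  N → positive
  Lon: split at 3 digits → 010° and 23.7274′; 10 + 23.7274/60 = 10.395457
  E → positive
Point 2:
  Latitude: degrees = first 2 digits = 89, minutes = 26.52965; 89 + 26.52965/60 = 89.442161
  S → negative
  Lon: degrees = first 3 digits = 179, minutes = 8.3361; 179 + 8.3361/60 = 179.138935
  E → positive
Point 3:
  Latitude: split at 2 digits → 34° and 58.3481′; 34 + 58.3481/60 = 34.972468
  hemisphere S, so the sign is −
  λ: degrees = first 3 digits = 49, minutes = 55.4806; 49 + 55.4806/60 = 49.924677
  E ⇒ keep positive
Point 4:
  φ: 4.3867′ = 0.073112°; total 82.073112
  S ⇒ negate
  λ: 29.0069′ = 0.483448°; total 37.483448
  W ⇒ negate
Point 5:
  φ: degrees = first 2 digits = 75, minutes = 53.80446; 75 + 53.80446/60 = 75.896741
  S ⇒ negate
  Lon: split at 3 digits → 129° and 46.7183′; 129 + 46.7183/60 = 129.778638
  E → positive
Point 6:
  Latitude: 0 + 10.9237/60 = 0.182062
  S → negative
  λ: 0 + 45.582/60 = 0.759700
  W → negative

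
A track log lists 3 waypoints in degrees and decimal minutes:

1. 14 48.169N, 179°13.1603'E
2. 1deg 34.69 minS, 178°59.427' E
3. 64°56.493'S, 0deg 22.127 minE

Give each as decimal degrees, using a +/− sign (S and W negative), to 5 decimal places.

1. 14.80282, 179.21934
2. -1.57817, 178.99045
3. -64.94155, 0.36878

Point 1:
  Latitude: 14 + 48.169/60 = 14.802817
  N → positive
  Lon: 179 + 13.1603/60 = 179.219338
  E → positive
Point 2:
  Lat: 34.69′ = 0.578167°; total 1.578167
  hemisphere S, so the sign is −
  Longitude: 178 + 59.427/60 = 178.990450
  E → positive
Point 3:
  φ: 64 + 56.493/60 = 64.941550
  S → negative
  Lon: 0 + 22.127/60 = 0.368783
  E → positive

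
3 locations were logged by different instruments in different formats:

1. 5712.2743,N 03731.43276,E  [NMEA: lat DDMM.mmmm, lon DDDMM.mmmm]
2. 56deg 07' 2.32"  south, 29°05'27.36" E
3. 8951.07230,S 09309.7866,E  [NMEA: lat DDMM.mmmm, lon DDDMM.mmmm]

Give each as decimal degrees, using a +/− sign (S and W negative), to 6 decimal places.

1. 57.204572, 37.523879
2. -56.117311, 29.090933
3. -89.851205, 93.163110

Point 1:
  Lat: degrees = first 2 digits = 57, minutes = 12.2743; 57 + 12.2743/60 = 57.2045717
  N → positive
  λ: degrees = first 3 digits = 37, minutes = 31.43276; 37 + 31.43276/60 = 37.5238793
  E ⇒ keep positive
Point 2:
  Latitude: 7′ + 2.32″ = 7.03867′; 56 + 7.03867/60 = 56.1173111
  S ⇒ negate
  Longitude: 29° + 5/60 + 27.36/3600 = 29 + 0.083333 + 0.007600 = 29.0909333
  E ⇒ keep positive
Point 3:
  Latitude: split at 2 digits → 89° and 51.0723′; 89 + 51.0723/60 = 89.8512050
  S ⇒ negate
  Lon: degrees = first 3 digits = 93, minutes = 9.7866; 93 + 9.7866/60 = 93.1631100
  E → positive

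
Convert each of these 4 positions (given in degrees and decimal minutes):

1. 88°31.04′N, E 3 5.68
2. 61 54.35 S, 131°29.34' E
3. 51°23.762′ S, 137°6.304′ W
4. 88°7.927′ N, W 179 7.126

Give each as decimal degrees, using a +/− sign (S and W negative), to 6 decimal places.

Point 1:
  Latitude: 31.04′ = 0.517333°; total 88.5173333
  N ⇒ keep positive
  λ: 3 + 5.68/60 = 3.0946667
  E ⇒ keep positive
Point 2:
  Latitude: 54.35′ = 0.905833°; total 61.9058333
  S → negative
  Lon: 131 + 29.34/60 = 131.4890000
  E ⇒ keep positive
Point 3:
  φ: 51 + 23.762/60 = 51.3960333
  S ⇒ negate
  Longitude: 6.304′ = 0.105067°; total 137.1050667
  hemisphere W, so the sign is −
Point 4:
  φ: 88 + 7.927/60 = 88.1321167
  N ⇒ keep positive
  Longitude: 7.126′ = 0.118767°; total 179.1187667
  W ⇒ negate

1. 88.517333, 3.094667
2. -61.905833, 131.489000
3. -51.396033, -137.105067
4. 88.132117, -179.118767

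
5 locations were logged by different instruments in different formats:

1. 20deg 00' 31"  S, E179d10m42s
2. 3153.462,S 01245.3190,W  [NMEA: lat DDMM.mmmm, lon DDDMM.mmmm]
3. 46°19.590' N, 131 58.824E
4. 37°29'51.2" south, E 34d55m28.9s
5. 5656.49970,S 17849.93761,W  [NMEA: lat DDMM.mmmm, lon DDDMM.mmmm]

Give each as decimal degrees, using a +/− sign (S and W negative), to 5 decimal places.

1. -20.00861, 179.17833
2. -31.89103, -12.75532
3. 46.32650, 131.98040
4. -37.49756, 34.92469
5. -56.94166, -178.83229

Point 1:
  Latitude: 0′ + 31″ = 0.51667′; 20 + 0.51667/60 = 20.008611
  S → negative
  λ: 179 + 10/60 + 42/3600 = 179.178333
  E ⇒ keep positive
Point 2:
  φ: degrees = first 2 digits = 31, minutes = 53.462; 31 + 53.462/60 = 31.891033
  S ⇒ negate
  Lon: degrees = first 3 digits = 12, minutes = 45.319; 12 + 45.319/60 = 12.755317
  hemisphere W, so the sign is −
Point 3:
  Latitude: 19.59′ = 0.326500°; total 46.326500
  N ⇒ keep positive
  λ: 131 + 58.824/60 = 131.980400
  E ⇒ keep positive
Point 4:
  φ: 37° + 29/60 + 51.2/3600 = 37 + 0.483333 + 0.014222 = 37.497556
  S ⇒ negate
  λ: 34° + 55/60 + 28.9/3600 = 34 + 0.916667 + 0.008028 = 34.924694
  E ⇒ keep positive
Point 5:
  Latitude: split at 2 digits → 56° and 56.4997′; 56 + 56.4997/60 = 56.941662
  S → negative
  Lon: degrees = first 3 digits = 178, minutes = 49.93761; 178 + 49.93761/60 = 178.832294
  W ⇒ negate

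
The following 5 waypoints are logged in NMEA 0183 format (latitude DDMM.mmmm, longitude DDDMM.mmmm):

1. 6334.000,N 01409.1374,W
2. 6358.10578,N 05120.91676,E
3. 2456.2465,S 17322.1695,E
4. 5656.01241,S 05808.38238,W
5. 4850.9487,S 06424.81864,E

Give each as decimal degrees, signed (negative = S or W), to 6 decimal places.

Point 1:
  Lat: degrees = first 2 digits = 63, minutes = 34; 63 + 34/60 = 63.5666667
  N ⇒ keep positive
  Lon: degrees = first 3 digits = 14, minutes = 9.1374; 14 + 9.1374/60 = 14.1522900
  hemisphere W, so the sign is −
Point 2:
  Latitude: split at 2 digits → 63° and 58.10578′; 63 + 58.10578/60 = 63.9684297
  N ⇒ keep positive
  Longitude: degrees = first 3 digits = 51, minutes = 20.91676; 51 + 20.91676/60 = 51.3486127
  E → positive
Point 3:
  Lat: split at 2 digits → 24° and 56.2465′; 24 + 56.2465/60 = 24.9374417
  hemisphere S, so the sign is −
  Lon: degrees = first 3 digits = 173, minutes = 22.1695; 173 + 22.1695/60 = 173.3694917
  E ⇒ keep positive
Point 4:
  Latitude: degrees = first 2 digits = 56, minutes = 56.01241; 56 + 56.01241/60 = 56.9335402
  S ⇒ negate
  Lon: degrees = first 3 digits = 58, minutes = 8.38238; 58 + 8.38238/60 = 58.1397063
  W → negative
Point 5:
  φ: degrees = first 2 digits = 48, minutes = 50.9487; 48 + 50.9487/60 = 48.8491450
  hemisphere S, so the sign is −
  λ: degrees = first 3 digits = 64, minutes = 24.81864; 64 + 24.81864/60 = 64.4136440
  E → positive

1. 63.566667, -14.152290
2. 63.968430, 51.348613
3. -24.937442, 173.369492
4. -56.933540, -58.139706
5. -48.849145, 64.413644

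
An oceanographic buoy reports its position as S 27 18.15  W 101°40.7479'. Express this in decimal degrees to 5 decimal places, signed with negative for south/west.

φ: 18.15′ = 0.302500°; total 27.302500
hemisphere S, so the sign is −
Longitude: 101 + 40.7479/60 = 101.679132
hemisphere W, so the sign is −

-27.30250, -101.67913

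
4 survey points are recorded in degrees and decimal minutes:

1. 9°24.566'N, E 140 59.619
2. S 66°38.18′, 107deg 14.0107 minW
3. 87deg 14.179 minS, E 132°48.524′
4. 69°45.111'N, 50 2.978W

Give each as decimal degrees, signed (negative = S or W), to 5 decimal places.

Point 1:
  Latitude: 9 + 24.566/60 = 9.409433
  N ⇒ keep positive
  Longitude: 59.619′ = 0.993650°; total 140.993650
  E → positive
Point 2:
  φ: 38.18′ = 0.636333°; total 66.636333
  S ⇒ negate
  Longitude: 107 + 14.0107/60 = 107.233512
  W ⇒ negate
Point 3:
  Latitude: 87 + 14.179/60 = 87.236317
  S → negative
  λ: 132 + 48.524/60 = 132.808733
  E → positive
Point 4:
  Lat: 69 + 45.111/60 = 69.751850
  N → positive
  Lon: 50 + 2.978/60 = 50.049633
  hemisphere W, so the sign is −

1. 9.40943, 140.99365
2. -66.63633, -107.23351
3. -87.23632, 132.80873
4. 69.75185, -50.04963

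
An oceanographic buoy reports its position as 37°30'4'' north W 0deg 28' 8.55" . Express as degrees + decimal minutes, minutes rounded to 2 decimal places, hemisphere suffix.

Latitude: 30 + 4/60 = 30.0667′
Lon: 28 + 8.55/60 = 28.1425′

37° 30.07′ N, 0° 28.14′ W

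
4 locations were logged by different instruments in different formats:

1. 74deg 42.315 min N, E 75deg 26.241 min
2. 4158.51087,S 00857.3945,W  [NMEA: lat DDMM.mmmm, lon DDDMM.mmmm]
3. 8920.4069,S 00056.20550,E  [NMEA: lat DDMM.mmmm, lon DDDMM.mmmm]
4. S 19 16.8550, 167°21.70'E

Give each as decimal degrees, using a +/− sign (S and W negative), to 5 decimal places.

1. 74.70525, 75.43735
2. -41.97518, -8.95658
3. -89.34012, 0.93676
4. -19.28092, 167.36167

Point 1:
  φ: 74 + 42.315/60 = 74.705250
  N → positive
  Longitude: 75 + 26.241/60 = 75.437350
  E ⇒ keep positive
Point 2:
  Lat: split at 2 digits → 41° and 58.51087′; 41 + 58.51087/60 = 41.975181
  hemisphere S, so the sign is −
  Lon: degrees = first 3 digits = 8, minutes = 57.3945; 8 + 57.3945/60 = 8.956575
  W → negative
Point 3:
  Lat: split at 2 digits → 89° and 20.4069′; 89 + 20.4069/60 = 89.340115
  S ⇒ negate
  Longitude: split at 3 digits → 000° and 56.2055′; 0 + 56.2055/60 = 0.936758
  E ⇒ keep positive
Point 4:
  φ: 16.855′ = 0.280917°; total 19.280917
  S → negative
  λ: 167 + 21.7/60 = 167.361667
  E ⇒ keep positive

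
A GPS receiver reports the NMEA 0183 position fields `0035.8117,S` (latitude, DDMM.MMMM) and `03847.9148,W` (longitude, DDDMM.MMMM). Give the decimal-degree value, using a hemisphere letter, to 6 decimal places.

0.596862° S, 38.798580° W

Latitude: degrees = first 2 digits = 0, minutes = 35.8117; 0 + 35.8117/60 = 0.5968617
Longitude: degrees = first 3 digits = 38, minutes = 47.9148; 38 + 47.9148/60 = 38.7985800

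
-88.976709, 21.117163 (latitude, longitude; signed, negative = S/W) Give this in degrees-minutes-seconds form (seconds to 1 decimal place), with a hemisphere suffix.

88°58′36.2″ S, 21°07′1.8″ E

Latitude is negative → S; |value| = 88.976709
Lat: whole degrees 88; 58.60254′ → 58′ and 36.152″
λ: whole degrees 21; 7.02978′ → 7′ and 1.787″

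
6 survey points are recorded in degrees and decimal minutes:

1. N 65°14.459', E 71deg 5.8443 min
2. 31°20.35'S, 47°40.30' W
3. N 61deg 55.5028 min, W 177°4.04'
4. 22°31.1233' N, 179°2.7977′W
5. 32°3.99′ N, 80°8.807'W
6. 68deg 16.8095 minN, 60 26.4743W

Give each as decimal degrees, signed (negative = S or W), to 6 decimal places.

1. 65.240983, 71.097405
2. -31.339167, -47.671667
3. 61.925047, -177.067333
4. 22.518722, -179.046628
5. 32.066500, -80.146783
6. 68.280158, -60.441238

Point 1:
  Lat: 14.459′ = 0.240983°; total 65.2409833
  N ⇒ keep positive
  Longitude: 71 + 5.8443/60 = 71.0974050
  E → positive
Point 2:
  Latitude: 20.35′ = 0.339167°; total 31.3391667
  S ⇒ negate
  Longitude: 47 + 40.3/60 = 47.6716667
  hemisphere W, so the sign is −
Point 3:
  φ: 55.5028′ = 0.925047°; total 61.9250467
  N → positive
  λ: 177 + 4.04/60 = 177.0673333
  hemisphere W, so the sign is −
Point 4:
  Lat: 22 + 31.1233/60 = 22.5187217
  N ⇒ keep positive
  Lon: 179 + 2.7977/60 = 179.0466283
  W → negative
Point 5:
  Lat: 3.99′ = 0.066500°; total 32.0665000
  N ⇒ keep positive
  λ: 8.807′ = 0.146783°; total 80.1467833
  W ⇒ negate
Point 6:
  Lat: 68 + 16.8095/60 = 68.2801583
  N ⇒ keep positive
  Lon: 60 + 26.4743/60 = 60.4412383
  hemisphere W, so the sign is −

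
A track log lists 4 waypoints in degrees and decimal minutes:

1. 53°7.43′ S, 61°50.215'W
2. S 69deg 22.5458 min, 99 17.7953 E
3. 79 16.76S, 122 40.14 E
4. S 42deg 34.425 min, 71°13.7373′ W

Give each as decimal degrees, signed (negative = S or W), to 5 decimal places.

Point 1:
  Latitude: 7.43′ = 0.123833°; total 53.123833
  S → negative
  λ: 50.215′ = 0.836917°; total 61.836917
  W ⇒ negate
Point 2:
  φ: 69 + 22.5458/60 = 69.375763
  S → negative
  Longitude: 17.7953′ = 0.296588°; total 99.296588
  E ⇒ keep positive
Point 3:
  φ: 16.76′ = 0.279333°; total 79.279333
  S → negative
  Lon: 122 + 40.14/60 = 122.669000
  E ⇒ keep positive
Point 4:
  φ: 42 + 34.425/60 = 42.573750
  hemisphere S, so the sign is −
  Lon: 71 + 13.7373/60 = 71.228955
  W ⇒ negate

1. -53.12383, -61.83692
2. -69.37576, 99.29659
3. -79.27933, 122.66900
4. -42.57375, -71.22896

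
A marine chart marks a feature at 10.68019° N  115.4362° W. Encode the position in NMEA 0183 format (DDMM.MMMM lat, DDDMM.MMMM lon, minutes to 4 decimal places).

1040.8114,N / 11526.1720,W

Latitude: fractional part 0.680190 → 40.811400 minutes
Longitude: minutes = (115.436200 − 115) × 60 = 26.172000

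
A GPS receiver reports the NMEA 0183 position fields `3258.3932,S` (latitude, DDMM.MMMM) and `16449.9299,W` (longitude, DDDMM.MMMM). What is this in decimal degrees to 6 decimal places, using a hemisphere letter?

32.973220° S, 164.832165° W

Latitude: degrees = first 2 digits = 32, minutes = 58.3932; 32 + 58.3932/60 = 32.9732200
λ: degrees = first 3 digits = 164, minutes = 49.9299; 164 + 49.9299/60 = 164.8321650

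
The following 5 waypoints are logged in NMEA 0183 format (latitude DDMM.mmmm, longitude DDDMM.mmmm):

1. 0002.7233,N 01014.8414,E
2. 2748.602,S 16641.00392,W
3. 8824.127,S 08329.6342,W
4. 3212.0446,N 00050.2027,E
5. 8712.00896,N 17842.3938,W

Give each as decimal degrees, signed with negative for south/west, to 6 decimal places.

1. 0.045388, 10.247357
2. -27.810033, -166.683399
3. -88.402117, -83.493903
4. 32.200743, 0.836712
5. 87.200149, -178.706563

Point 1:
  φ: split at 2 digits → 00° and 2.7233′; 0 + 2.7233/60 = 0.0453883
  N ⇒ keep positive
  Longitude: split at 3 digits → 010° and 14.8414′; 10 + 14.8414/60 = 10.2473567
  E → positive
Point 2:
  Lat: split at 2 digits → 27° and 48.602′; 27 + 48.602/60 = 27.8100333
  S → negative
  Lon: degrees = first 3 digits = 166, minutes = 41.00392; 166 + 41.00392/60 = 166.6833987
  W ⇒ negate
Point 3:
  φ: split at 2 digits → 88° and 24.127′; 88 + 24.127/60 = 88.4021167
  S ⇒ negate
  Lon: degrees = first 3 digits = 83, minutes = 29.6342; 83 + 29.6342/60 = 83.4939033
  hemisphere W, so the sign is −
Point 4:
  φ: degrees = first 2 digits = 32, minutes = 12.0446; 32 + 12.0446/60 = 32.2007433
  N → positive
  Longitude: split at 3 digits → 000° and 50.2027′; 0 + 50.2027/60 = 0.8367117
  E ⇒ keep positive
Point 5:
  Latitude: split at 2 digits → 87° and 12.00896′; 87 + 12.00896/60 = 87.2001493
  N → positive
  λ: split at 3 digits → 178° and 42.3938′; 178 + 42.3938/60 = 178.7065633
  hemisphere W, so the sign is −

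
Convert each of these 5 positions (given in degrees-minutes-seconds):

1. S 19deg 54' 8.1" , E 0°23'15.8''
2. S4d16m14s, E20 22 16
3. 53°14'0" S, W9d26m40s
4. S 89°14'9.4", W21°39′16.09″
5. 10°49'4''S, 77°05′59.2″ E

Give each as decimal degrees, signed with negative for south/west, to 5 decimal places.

Point 1:
  φ: 19 + 54/60 + 8.1/3600 = 19.902250
  S → negative
  Longitude: 0° + 23/60 + 15.8/3600 = 0 + 0.383333 + 0.004389 = 0.387722
  E ⇒ keep positive
Point 2:
  Lat: 16′ + 14″ = 16.23333′; 4 + 16.23333/60 = 4.270556
  S → negative
  Longitude: 20 + 22/60 + 16/3600 = 20.371111
  E → positive
Point 3:
  Latitude: 53° + 14/60 + 0/3600 = 53 + 0.233333 + 0.000000 = 53.233333
  S ⇒ negate
  Longitude: 26′ + 40″ = 26.66667′; 9 + 26.66667/60 = 9.444444
  W ⇒ negate
Point 4:
  Latitude: 14′ + 9.4″ = 14.15667′; 89 + 14.15667/60 = 89.235944
  hemisphere S, so the sign is −
  λ: 21 + 39/60 + 16.09/3600 = 21.654469
  hemisphere W, so the sign is −
Point 5:
  Latitude: 10° + 49/60 + 4/3600 = 10 + 0.816667 + 0.001111 = 10.817778
  S → negative
  λ: 77° + 5/60 + 59.2/3600 = 77 + 0.083333 + 0.016444 = 77.099778
  E ⇒ keep positive

1. -19.90225, 0.38772
2. -4.27056, 20.37111
3. -53.23333, -9.44444
4. -89.23594, -21.65447
5. -10.81778, 77.09978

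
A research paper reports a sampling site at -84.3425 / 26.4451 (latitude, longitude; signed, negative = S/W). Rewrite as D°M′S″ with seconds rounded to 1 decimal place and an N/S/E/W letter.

Latitude is negative → S; |value| = 84.342500
φ: whole degrees 84; 20.55000′ → 20′ and 33.000″
Lon: 0.445100 × 60 = 26.70600′ → 26′, remainder × 60 = 42.360″

84°20′33.0″ S, 26°26′42.4″ E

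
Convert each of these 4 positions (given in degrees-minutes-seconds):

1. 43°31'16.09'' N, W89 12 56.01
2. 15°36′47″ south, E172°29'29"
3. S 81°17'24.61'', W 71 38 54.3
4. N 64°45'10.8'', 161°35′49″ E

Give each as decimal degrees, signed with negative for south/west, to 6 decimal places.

1. 43.521136, -89.215558
2. -15.613056, 172.491389
3. -81.290169, -71.648417
4. 64.753000, 161.596944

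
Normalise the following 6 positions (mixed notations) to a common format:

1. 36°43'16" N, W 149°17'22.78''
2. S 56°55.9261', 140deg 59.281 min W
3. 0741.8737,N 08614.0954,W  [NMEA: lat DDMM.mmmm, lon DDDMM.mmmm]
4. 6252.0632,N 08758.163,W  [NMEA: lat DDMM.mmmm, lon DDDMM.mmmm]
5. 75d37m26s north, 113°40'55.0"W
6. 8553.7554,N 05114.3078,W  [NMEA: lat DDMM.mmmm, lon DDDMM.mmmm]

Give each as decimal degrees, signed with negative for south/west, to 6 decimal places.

1. 36.721111, -149.289661
2. -56.932102, -140.988017
3. 7.697895, -86.234923
4. 62.867720, -87.969383
5. 75.623889, -113.681944
6. 85.895923, -51.238463

Point 1:
  Latitude: 43′ + 16″ = 43.26667′; 36 + 43.26667/60 = 36.7211111
  N ⇒ keep positive
  Lon: 17′ + 22.78″ = 17.37967′; 149 + 17.37967/60 = 149.2896611
  hemisphere W, so the sign is −
Point 2:
  Lat: 55.9261′ = 0.932102°; total 56.9321017
  hemisphere S, so the sign is −
  Lon: 140 + 59.281/60 = 140.9880167
  W → negative
Point 3:
  Lat: degrees = first 2 digits = 7, minutes = 41.8737; 7 + 41.8737/60 = 7.6978950
  N → positive
  Longitude: degrees = first 3 digits = 86, minutes = 14.0954; 86 + 14.0954/60 = 86.2349233
  W → negative
Point 4:
  Latitude: split at 2 digits → 62° and 52.0632′; 62 + 52.0632/60 = 62.8677200
  N → positive
  Longitude: degrees = first 3 digits = 87, minutes = 58.163; 87 + 58.163/60 = 87.9693833
  hemisphere W, so the sign is −
Point 5:
  Lat: 75° + 37/60 + 26/3600 = 75 + 0.616667 + 0.007222 = 75.6238889
  N ⇒ keep positive
  λ: 40′ + 55″ = 40.91667′; 113 + 40.91667/60 = 113.6819444
  hemisphere W, so the sign is −
Point 6:
  Lat: split at 2 digits → 85° and 53.7554′; 85 + 53.7554/60 = 85.8959233
  N ⇒ keep positive
  λ: split at 3 digits → 051° and 14.3078′; 51 + 14.3078/60 = 51.2384633
  W → negative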